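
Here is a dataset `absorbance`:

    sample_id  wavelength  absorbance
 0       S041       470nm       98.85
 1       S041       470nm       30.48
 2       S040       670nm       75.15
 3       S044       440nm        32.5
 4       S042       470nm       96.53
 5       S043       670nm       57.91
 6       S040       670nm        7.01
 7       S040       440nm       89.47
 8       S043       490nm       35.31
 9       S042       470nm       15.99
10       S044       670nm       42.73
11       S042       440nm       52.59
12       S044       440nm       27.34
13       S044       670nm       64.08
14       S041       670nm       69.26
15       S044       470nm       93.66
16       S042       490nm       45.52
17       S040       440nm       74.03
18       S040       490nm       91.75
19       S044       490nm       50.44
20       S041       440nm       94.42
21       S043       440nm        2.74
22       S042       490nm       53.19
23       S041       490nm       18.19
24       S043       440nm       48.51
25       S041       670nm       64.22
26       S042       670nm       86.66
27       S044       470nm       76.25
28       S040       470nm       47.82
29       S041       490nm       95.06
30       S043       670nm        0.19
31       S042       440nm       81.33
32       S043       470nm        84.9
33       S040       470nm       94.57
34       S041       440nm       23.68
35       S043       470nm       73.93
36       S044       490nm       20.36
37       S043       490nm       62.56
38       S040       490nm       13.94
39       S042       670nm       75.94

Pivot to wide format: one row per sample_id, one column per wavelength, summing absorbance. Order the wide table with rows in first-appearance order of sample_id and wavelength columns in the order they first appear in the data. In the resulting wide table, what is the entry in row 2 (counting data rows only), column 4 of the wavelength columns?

With rows in first-appearance order of sample_id, row 2 is sample_id=S040. wavelength columns in first-appearance order: 470nm, 670nm, 440nm, 490nm; column 4 is 490nm.
Long rows with sample_id=S040, wavelength=490nm: 91.75 + 13.94 = 105.69.

105.69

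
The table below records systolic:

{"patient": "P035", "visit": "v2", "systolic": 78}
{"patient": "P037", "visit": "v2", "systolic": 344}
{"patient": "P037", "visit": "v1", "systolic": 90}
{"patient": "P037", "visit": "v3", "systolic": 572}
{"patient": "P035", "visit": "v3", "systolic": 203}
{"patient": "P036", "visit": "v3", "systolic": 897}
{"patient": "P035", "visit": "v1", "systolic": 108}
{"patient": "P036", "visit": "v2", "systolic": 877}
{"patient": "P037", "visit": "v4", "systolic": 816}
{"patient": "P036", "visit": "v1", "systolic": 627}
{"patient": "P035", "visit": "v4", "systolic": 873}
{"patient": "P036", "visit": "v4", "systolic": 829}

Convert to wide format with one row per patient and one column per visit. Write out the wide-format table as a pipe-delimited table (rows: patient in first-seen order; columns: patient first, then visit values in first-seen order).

| patient | v2 | v1 | v3 | v4 |
| P035 | 78 | 108 | 203 | 873 |
| P037 | 344 | 90 | 572 | 816 |
| P036 | 877 | 627 | 897 | 829 |

Columns: patient plus the 4 distinct visit values (v2, v1, v3, v4).
For example, row P035 column v2 takes systolic=78 from the long row (P035, v2).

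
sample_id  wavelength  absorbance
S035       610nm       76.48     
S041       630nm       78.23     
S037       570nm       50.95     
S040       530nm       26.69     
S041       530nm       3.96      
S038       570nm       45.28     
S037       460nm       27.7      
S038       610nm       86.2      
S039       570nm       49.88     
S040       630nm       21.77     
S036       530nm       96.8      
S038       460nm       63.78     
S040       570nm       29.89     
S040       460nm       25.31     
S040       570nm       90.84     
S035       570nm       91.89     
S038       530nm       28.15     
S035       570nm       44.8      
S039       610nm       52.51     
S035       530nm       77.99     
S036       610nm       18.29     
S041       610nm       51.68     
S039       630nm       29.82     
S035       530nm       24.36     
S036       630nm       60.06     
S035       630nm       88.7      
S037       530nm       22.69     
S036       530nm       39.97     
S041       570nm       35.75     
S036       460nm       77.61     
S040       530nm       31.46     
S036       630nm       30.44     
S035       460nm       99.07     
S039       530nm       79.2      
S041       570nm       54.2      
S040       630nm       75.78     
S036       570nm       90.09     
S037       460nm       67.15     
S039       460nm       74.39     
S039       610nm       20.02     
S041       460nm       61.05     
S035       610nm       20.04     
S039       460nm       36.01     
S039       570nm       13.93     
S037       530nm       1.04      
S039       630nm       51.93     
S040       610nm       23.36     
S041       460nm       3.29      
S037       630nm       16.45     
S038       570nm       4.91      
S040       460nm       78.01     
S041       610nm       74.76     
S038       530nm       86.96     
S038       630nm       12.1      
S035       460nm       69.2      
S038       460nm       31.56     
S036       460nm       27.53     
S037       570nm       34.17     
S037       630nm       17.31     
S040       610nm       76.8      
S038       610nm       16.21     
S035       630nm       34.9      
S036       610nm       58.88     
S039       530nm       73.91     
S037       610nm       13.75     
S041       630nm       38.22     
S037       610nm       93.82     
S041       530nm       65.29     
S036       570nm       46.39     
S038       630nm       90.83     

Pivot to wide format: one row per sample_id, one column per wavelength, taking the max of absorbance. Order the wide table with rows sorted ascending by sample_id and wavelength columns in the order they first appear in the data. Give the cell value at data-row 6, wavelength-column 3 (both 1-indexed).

With rows sorted ascending by sample_id, row 6 is sample_id=S040. wavelength columns in first-appearance order: 610nm, 630nm, 570nm, 530nm, 460nm; column 3 is 570nm.
Long rows with sample_id=S040, wavelength=570nm: max(29.89, 90.84) = 90.84.

90.84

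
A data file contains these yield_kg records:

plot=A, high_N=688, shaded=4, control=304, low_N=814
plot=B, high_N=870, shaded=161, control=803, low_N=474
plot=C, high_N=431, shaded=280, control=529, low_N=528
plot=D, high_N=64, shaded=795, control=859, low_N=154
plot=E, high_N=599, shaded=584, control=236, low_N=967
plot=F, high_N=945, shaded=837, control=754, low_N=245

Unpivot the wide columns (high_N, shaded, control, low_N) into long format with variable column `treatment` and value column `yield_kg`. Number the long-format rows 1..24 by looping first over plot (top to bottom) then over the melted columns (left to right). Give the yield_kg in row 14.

24 rows total (6 × 4). Row 14: index ⌊(14-1)/4⌋ = 3 into plot → D; (14-1) mod 4 = 1 into the melted columns → shaded.
So row 14 is (D, shaded, 795); yield_kg = 795.

795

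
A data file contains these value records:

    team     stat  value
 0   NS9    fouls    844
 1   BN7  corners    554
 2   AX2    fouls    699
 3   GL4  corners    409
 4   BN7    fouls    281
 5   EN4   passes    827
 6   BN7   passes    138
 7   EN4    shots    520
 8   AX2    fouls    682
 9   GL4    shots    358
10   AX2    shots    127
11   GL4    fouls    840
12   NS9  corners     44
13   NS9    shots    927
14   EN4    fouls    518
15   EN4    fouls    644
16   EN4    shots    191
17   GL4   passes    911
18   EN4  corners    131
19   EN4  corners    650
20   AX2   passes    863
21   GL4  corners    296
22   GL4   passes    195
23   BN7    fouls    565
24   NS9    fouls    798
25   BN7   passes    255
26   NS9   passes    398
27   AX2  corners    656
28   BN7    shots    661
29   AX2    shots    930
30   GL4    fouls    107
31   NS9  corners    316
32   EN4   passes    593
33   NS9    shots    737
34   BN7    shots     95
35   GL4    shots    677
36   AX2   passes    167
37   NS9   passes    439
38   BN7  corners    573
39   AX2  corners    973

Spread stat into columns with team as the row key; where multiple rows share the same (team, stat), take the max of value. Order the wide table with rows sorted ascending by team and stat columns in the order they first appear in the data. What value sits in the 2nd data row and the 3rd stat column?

With rows sorted ascending by team, row 2 is team=BN7. stat columns in first-appearance order: fouls, corners, passes, shots; column 3 is passes.
Long rows with team=BN7, stat=passes: max(138, 255) = 255.

255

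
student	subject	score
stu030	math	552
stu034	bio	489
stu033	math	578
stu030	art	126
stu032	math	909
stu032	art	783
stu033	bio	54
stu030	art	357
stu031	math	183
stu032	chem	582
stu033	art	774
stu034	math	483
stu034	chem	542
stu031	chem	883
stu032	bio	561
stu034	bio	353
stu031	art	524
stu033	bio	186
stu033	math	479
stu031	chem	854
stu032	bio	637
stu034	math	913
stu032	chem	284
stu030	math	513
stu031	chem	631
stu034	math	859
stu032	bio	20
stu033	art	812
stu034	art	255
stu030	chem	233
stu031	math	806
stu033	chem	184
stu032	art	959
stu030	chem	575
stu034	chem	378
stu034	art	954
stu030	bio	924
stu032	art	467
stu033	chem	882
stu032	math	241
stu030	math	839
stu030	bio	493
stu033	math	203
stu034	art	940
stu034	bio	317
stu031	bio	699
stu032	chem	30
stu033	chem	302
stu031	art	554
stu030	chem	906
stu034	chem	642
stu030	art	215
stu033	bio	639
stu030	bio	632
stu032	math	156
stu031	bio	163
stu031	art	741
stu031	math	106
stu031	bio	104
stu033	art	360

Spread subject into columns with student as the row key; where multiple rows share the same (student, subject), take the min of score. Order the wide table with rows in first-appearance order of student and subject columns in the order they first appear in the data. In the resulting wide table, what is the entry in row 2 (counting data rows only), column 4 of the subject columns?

With rows in first-appearance order of student, row 2 is student=stu034. subject columns in first-appearance order: math, bio, art, chem; column 4 is chem.
Long rows with student=stu034, subject=chem: min(542, 378, 642) = 378.

378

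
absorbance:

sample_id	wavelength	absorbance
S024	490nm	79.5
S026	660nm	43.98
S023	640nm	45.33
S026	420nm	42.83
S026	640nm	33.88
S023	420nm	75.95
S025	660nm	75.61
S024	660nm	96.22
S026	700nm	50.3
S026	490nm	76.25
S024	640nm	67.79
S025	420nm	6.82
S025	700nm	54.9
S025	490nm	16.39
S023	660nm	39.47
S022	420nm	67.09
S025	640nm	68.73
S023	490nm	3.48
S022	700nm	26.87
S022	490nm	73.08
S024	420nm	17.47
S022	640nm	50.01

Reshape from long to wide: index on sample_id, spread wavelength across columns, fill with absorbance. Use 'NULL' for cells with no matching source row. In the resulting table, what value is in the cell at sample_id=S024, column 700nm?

NULL

No long-format row has sample_id=S024 and wavelength=700nm, so the cell is NULL.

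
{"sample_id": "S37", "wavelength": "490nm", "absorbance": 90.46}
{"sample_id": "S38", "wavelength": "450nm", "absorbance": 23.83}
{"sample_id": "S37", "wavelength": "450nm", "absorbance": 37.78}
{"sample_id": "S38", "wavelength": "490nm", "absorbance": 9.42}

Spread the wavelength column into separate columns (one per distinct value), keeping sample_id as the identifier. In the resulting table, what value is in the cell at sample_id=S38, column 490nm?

9.42

Wide layout: rows indexed by sample_id, columns are the 2 distinct wavelength values (490nm, 450nm).
Cell (sample_id=S38, wavelength=490nm) draws from the long row where sample_id=S38 and wavelength=490nm, which has absorbance=9.42.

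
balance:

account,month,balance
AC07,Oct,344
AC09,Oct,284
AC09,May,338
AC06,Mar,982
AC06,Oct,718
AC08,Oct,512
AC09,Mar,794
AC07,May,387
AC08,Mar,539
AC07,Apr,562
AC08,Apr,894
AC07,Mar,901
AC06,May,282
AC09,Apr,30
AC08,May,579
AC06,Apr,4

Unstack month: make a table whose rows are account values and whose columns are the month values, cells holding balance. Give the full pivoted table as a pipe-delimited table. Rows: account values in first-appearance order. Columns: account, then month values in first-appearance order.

Columns: account plus the 4 distinct month values (Oct, May, Mar, Apr).
For example, row AC07 column Oct takes balance=344 from the long row (AC07, Oct).

| account | Oct | May | Mar | Apr |
| AC07 | 344 | 387 | 901 | 562 |
| AC09 | 284 | 338 | 794 | 30 |
| AC06 | 718 | 282 | 982 | 4 |
| AC08 | 512 | 579 | 539 | 894 |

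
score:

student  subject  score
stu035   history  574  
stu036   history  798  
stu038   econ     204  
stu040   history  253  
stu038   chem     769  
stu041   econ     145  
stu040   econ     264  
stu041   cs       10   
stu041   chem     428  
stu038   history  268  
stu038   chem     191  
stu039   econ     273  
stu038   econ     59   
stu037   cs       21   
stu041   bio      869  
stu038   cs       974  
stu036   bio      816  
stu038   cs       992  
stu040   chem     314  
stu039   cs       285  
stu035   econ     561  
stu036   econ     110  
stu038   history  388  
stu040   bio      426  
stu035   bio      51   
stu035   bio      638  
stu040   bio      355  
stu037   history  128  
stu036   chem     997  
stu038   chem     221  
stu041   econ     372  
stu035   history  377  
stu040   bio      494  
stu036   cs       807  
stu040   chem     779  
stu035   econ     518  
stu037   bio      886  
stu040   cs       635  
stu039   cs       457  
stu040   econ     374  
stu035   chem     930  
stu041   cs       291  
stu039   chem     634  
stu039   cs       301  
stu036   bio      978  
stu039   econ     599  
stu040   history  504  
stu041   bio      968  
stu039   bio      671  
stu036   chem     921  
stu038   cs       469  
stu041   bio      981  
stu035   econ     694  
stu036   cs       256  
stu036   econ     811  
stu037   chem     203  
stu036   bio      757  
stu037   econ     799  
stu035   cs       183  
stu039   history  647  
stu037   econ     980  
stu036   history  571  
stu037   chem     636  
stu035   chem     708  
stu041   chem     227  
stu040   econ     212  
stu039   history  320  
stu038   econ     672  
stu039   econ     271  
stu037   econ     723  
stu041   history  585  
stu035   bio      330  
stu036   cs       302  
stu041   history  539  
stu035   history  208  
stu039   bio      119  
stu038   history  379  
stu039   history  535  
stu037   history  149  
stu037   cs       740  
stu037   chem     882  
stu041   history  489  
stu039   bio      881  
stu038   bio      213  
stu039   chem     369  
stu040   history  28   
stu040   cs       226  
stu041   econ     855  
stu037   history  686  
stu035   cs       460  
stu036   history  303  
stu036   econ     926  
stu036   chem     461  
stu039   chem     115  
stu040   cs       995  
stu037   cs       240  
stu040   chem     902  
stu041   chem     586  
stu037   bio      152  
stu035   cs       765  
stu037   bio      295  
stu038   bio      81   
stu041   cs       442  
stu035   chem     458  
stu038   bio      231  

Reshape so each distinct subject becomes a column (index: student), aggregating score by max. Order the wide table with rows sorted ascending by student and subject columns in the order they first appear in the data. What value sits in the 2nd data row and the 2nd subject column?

926

With rows sorted ascending by student, row 2 is student=stu036. subject columns in first-appearance order: history, econ, chem, cs, bio; column 2 is econ.
Long rows with student=stu036, subject=econ: max(110, 811, 926) = 926.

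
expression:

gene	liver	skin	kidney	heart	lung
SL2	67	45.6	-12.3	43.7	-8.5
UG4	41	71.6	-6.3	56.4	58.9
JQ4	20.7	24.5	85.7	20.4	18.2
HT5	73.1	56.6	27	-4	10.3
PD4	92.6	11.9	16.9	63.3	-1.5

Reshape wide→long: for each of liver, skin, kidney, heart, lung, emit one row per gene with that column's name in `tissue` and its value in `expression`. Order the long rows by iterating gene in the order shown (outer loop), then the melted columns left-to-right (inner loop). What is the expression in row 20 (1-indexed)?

10.3

25 rows total (5 × 5). Row 20: index ⌊(20-1)/5⌋ = 3 into gene → HT5; (20-1) mod 5 = 4 into the melted columns → lung.
So row 20 is (HT5, lung, 10.3); expression = 10.3.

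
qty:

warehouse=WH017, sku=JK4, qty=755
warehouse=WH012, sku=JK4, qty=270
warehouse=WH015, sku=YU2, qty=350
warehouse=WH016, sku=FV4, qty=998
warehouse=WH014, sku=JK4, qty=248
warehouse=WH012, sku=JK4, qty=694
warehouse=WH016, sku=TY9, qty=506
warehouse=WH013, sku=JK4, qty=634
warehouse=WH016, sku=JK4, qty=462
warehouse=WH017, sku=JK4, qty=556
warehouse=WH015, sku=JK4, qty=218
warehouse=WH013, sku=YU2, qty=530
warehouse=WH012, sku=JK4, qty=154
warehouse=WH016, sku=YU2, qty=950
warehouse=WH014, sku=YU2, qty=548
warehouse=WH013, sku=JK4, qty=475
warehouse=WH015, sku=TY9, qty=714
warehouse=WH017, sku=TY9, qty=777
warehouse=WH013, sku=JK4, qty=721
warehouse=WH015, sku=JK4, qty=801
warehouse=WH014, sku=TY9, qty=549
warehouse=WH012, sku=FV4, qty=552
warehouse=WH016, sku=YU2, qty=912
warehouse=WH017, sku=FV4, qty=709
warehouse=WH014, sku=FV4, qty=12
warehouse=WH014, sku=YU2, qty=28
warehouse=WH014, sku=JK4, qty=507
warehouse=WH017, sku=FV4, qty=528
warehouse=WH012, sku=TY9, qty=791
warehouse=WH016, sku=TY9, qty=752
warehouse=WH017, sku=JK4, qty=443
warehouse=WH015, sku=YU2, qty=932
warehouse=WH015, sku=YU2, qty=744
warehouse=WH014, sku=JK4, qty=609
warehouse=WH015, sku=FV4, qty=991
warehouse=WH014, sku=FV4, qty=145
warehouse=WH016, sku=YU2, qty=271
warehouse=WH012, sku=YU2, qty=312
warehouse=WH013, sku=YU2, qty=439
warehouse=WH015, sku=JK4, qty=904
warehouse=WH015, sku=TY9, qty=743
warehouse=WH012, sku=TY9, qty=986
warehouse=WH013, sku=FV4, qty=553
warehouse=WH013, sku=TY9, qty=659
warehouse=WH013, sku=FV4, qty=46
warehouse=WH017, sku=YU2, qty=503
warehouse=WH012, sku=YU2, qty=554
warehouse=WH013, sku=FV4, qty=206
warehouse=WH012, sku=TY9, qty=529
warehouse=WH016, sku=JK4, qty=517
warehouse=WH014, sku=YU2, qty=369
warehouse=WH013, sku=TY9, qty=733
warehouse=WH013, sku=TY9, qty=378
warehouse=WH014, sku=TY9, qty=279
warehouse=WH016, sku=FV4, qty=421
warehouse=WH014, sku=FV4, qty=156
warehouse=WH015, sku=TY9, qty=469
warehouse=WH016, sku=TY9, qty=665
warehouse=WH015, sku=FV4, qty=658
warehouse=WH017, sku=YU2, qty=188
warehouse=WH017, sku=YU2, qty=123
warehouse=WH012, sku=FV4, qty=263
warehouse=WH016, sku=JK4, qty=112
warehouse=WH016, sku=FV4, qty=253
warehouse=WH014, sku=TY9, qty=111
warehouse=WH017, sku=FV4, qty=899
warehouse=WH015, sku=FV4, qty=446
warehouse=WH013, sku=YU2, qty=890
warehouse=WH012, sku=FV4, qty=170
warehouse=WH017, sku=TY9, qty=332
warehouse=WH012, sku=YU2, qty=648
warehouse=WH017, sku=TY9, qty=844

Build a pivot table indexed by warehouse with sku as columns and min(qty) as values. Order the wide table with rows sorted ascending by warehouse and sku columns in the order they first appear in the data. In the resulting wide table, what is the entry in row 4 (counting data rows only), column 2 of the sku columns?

350

With rows sorted ascending by warehouse, row 4 is warehouse=WH015. sku columns in first-appearance order: JK4, YU2, FV4, TY9; column 2 is YU2.
Long rows with warehouse=WH015, sku=YU2: min(350, 932, 744) = 350.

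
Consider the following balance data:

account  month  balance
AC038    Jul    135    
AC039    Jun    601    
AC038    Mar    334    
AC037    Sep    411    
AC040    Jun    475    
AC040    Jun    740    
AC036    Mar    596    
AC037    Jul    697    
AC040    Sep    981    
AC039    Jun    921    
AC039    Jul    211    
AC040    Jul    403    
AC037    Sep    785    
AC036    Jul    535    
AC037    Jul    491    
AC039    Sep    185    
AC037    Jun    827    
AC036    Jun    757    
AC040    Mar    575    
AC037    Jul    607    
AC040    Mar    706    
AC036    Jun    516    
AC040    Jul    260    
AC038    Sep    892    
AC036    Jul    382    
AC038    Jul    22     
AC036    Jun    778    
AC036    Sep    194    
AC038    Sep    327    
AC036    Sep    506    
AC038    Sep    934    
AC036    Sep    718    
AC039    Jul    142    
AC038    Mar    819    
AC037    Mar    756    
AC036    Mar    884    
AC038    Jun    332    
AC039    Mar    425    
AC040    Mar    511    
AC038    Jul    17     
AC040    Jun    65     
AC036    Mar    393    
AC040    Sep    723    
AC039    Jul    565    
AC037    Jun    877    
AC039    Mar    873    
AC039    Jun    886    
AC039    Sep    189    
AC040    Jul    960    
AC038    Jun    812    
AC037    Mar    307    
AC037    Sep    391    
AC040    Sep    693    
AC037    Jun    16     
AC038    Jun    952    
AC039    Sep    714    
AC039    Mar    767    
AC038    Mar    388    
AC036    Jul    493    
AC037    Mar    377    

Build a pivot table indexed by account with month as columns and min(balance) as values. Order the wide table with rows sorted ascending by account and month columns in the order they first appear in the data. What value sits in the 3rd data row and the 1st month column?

With rows sorted ascending by account, row 3 is account=AC038. month columns in first-appearance order: Jul, Jun, Mar, Sep; column 1 is Jul.
Long rows with account=AC038, month=Jul: min(135, 22, 17) = 17.

17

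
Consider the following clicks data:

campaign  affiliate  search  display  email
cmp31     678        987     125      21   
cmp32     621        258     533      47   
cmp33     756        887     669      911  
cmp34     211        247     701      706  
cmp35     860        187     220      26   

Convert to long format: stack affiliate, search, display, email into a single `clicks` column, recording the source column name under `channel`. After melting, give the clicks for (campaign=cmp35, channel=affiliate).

860

Unpivoting turns each (campaign, wide-column) pair into one long row.
The wide cell at row cmp35, column affiliate holds 860, so the long row (cmp35, affiliate) has clicks=860.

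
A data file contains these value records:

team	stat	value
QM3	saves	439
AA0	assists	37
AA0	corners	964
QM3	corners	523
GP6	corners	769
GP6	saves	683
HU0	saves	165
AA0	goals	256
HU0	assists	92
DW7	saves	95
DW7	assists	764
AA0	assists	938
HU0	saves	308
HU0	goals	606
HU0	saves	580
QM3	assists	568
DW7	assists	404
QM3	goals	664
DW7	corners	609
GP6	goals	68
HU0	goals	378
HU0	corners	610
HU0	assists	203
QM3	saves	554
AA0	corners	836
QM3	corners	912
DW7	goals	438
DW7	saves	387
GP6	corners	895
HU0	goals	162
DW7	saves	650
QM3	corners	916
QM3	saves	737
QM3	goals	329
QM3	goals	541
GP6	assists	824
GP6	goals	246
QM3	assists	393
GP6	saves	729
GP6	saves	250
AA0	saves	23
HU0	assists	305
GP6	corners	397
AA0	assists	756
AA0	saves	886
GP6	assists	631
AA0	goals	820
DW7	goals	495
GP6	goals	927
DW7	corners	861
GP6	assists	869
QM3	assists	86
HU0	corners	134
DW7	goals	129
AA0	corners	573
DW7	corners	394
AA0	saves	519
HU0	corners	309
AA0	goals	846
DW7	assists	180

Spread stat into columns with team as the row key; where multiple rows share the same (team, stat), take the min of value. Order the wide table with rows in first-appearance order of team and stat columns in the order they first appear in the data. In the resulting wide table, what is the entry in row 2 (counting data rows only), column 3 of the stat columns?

573

With rows in first-appearance order of team, row 2 is team=AA0. stat columns in first-appearance order: saves, assists, corners, goals; column 3 is corners.
Long rows with team=AA0, stat=corners: min(964, 836, 573) = 573.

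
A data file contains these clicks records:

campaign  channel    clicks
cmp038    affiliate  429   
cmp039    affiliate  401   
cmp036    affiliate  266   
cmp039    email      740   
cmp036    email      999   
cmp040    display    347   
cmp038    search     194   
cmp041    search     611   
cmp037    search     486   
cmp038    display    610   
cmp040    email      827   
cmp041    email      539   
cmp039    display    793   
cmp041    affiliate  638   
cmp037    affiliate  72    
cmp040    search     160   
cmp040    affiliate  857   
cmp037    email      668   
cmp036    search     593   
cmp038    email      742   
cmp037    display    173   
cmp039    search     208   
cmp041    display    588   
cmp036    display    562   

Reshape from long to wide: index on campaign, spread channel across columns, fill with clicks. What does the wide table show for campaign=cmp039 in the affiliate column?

Wide layout: rows indexed by campaign, columns are the 4 distinct channel values (affiliate, email, display, search).
Cell (campaign=cmp039, channel=affiliate) draws from the long row where campaign=cmp039 and channel=affiliate, which has clicks=401.

401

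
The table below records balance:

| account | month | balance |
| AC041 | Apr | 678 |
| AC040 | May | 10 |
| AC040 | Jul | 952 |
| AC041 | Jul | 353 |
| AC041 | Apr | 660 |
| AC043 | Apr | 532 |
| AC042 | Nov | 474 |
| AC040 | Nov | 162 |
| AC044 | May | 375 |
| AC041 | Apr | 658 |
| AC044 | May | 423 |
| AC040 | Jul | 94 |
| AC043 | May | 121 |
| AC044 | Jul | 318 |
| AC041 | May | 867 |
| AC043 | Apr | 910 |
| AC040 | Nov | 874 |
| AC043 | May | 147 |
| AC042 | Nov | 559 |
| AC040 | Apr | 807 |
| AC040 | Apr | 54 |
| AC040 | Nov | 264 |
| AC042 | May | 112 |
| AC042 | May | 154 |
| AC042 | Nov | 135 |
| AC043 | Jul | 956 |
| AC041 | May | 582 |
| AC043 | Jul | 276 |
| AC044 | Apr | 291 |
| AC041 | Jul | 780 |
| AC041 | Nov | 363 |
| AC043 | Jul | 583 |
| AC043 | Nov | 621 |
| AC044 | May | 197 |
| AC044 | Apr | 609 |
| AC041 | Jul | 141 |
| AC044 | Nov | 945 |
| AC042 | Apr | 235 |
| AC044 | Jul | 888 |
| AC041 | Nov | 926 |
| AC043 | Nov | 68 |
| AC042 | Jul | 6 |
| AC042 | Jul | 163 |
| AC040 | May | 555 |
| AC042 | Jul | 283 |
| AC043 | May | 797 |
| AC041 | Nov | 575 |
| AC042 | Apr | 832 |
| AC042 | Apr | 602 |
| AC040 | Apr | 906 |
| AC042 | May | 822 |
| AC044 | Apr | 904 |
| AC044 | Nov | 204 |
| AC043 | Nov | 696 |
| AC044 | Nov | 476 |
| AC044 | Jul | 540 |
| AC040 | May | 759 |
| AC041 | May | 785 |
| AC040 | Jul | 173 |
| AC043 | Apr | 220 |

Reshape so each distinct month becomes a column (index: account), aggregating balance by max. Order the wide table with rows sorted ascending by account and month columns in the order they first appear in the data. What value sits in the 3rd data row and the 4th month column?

559

With rows sorted ascending by account, row 3 is account=AC042. month columns in first-appearance order: Apr, May, Jul, Nov; column 4 is Nov.
Long rows with account=AC042, month=Nov: max(474, 559, 135) = 559.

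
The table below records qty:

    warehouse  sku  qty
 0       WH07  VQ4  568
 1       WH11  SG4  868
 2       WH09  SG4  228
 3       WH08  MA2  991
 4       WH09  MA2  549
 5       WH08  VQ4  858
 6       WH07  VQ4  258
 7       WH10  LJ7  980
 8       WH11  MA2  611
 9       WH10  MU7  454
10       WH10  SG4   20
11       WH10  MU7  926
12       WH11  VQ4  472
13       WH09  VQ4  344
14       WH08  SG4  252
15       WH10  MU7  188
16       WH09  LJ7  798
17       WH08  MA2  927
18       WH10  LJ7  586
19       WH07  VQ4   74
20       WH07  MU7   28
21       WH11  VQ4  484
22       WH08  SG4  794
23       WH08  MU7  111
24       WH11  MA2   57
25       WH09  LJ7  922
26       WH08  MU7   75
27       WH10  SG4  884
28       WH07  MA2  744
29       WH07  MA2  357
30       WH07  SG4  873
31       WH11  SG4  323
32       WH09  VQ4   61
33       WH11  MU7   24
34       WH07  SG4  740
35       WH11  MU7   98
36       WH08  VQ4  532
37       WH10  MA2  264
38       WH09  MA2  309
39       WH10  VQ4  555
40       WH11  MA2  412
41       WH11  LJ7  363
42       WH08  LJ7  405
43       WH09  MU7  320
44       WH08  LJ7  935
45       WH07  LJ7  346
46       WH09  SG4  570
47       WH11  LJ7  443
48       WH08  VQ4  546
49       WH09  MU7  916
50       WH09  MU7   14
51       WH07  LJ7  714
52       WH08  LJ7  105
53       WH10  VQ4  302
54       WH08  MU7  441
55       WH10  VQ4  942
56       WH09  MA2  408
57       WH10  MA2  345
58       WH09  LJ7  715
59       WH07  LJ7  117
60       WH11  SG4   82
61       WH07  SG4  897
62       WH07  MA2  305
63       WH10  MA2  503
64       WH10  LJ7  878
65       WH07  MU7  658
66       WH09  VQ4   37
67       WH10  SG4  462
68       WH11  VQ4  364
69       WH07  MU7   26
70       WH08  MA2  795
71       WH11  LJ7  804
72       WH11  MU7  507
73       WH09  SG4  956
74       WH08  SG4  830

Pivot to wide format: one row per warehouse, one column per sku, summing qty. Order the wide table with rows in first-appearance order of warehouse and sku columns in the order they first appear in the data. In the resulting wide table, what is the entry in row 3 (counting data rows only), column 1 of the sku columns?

442

With rows in first-appearance order of warehouse, row 3 is warehouse=WH09. sku columns in first-appearance order: VQ4, SG4, MA2, LJ7, MU7; column 1 is VQ4.
Long rows with warehouse=WH09, sku=VQ4: 344 + 61 + 37 = 442.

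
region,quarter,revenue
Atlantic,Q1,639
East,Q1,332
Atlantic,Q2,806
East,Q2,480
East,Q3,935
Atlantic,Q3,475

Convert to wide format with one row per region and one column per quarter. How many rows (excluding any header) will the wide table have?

2

2 distinct region values → 2 rows.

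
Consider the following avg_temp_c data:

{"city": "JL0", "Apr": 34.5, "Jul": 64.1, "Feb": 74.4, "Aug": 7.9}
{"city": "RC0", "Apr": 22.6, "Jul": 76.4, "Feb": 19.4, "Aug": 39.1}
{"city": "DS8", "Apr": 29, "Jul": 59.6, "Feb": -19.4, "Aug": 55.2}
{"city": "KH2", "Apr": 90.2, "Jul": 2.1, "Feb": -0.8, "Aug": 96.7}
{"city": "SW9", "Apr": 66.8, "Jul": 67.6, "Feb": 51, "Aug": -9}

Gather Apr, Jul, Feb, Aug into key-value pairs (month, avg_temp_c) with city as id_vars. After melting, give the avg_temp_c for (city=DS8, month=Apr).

Unpivoting turns each (city, wide-column) pair into one long row.
The wide cell at row DS8, column Apr holds 29, so the long row (DS8, Apr) has avg_temp_c=29.

29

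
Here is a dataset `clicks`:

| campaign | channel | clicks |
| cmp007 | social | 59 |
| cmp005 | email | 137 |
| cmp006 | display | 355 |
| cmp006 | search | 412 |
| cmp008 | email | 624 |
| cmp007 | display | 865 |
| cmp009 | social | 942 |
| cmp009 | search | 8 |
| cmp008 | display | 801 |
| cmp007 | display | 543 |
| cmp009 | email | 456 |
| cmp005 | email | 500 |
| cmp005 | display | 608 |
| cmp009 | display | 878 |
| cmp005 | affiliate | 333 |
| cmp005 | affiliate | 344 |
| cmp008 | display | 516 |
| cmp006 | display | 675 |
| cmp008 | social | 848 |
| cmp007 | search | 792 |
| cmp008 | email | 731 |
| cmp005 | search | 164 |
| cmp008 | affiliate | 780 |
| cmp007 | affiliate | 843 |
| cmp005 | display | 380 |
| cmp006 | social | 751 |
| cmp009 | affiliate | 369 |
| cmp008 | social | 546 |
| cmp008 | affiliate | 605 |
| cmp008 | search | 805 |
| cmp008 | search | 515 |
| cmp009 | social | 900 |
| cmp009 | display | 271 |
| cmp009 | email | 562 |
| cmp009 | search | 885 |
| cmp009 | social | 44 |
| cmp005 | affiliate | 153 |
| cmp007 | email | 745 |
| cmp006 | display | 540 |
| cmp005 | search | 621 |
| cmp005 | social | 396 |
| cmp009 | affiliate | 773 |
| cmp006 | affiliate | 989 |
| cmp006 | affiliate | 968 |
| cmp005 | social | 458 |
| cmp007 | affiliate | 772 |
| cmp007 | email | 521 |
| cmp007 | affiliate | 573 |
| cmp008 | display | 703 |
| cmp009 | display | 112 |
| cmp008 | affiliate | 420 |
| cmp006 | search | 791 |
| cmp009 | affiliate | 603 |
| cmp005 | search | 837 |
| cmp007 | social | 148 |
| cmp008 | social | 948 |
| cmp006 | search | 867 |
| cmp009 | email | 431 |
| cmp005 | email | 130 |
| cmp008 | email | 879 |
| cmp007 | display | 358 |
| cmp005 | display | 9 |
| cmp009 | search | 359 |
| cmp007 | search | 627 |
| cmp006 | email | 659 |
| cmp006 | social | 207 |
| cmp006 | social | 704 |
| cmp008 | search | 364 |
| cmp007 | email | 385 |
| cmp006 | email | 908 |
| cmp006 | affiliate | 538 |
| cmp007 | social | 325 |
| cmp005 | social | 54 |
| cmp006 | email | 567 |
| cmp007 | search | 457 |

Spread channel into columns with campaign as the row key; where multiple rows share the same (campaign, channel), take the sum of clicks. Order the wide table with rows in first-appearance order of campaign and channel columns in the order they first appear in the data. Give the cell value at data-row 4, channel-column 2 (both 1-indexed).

2234

With rows in first-appearance order of campaign, row 4 is campaign=cmp008. channel columns in first-appearance order: social, email, display, search, affiliate; column 2 is email.
Long rows with campaign=cmp008, channel=email: 624 + 731 + 879 = 2234.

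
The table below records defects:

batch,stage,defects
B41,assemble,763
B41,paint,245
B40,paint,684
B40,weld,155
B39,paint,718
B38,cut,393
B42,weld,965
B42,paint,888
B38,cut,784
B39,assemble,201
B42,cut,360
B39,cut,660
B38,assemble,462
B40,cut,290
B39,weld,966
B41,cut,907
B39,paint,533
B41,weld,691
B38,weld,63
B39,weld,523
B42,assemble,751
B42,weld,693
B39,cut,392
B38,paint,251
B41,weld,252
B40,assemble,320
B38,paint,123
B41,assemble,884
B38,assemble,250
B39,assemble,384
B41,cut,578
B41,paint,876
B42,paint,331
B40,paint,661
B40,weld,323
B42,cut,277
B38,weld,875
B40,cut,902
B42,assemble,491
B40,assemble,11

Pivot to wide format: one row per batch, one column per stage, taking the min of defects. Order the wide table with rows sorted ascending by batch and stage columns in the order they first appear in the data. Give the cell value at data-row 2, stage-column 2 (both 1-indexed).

With rows sorted ascending by batch, row 2 is batch=B39. stage columns in first-appearance order: assemble, paint, weld, cut; column 2 is paint.
Long rows with batch=B39, stage=paint: min(718, 533) = 533.

533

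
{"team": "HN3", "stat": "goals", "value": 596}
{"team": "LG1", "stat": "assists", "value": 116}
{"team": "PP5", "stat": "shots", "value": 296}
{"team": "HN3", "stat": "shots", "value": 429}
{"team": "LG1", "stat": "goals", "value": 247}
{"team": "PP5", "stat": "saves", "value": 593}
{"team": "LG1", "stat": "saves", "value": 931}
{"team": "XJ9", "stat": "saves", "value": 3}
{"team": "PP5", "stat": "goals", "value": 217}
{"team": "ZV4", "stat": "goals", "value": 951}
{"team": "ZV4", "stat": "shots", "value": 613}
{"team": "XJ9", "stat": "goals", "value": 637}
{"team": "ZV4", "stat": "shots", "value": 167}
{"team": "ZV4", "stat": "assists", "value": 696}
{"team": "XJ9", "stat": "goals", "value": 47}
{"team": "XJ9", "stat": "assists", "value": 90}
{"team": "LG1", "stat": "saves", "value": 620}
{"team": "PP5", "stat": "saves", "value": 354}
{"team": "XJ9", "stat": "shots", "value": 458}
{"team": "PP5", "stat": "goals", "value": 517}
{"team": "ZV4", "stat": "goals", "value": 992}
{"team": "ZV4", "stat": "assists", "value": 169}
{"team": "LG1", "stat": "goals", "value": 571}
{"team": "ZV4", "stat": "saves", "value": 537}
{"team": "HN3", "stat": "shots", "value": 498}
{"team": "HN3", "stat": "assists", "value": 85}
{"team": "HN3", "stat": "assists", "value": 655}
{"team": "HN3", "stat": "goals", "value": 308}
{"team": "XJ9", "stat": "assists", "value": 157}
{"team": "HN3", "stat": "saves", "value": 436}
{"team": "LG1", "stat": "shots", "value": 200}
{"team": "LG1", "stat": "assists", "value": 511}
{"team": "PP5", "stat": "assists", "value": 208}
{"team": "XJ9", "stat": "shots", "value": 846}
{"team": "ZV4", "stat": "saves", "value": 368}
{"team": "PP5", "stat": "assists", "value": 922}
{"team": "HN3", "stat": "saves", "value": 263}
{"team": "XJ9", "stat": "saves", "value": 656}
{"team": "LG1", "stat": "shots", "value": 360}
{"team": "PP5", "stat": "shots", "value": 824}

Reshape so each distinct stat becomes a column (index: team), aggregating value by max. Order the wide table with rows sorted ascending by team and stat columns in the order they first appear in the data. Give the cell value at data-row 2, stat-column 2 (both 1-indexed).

511

With rows sorted ascending by team, row 2 is team=LG1. stat columns in first-appearance order: goals, assists, shots, saves; column 2 is assists.
Long rows with team=LG1, stat=assists: max(116, 511) = 511.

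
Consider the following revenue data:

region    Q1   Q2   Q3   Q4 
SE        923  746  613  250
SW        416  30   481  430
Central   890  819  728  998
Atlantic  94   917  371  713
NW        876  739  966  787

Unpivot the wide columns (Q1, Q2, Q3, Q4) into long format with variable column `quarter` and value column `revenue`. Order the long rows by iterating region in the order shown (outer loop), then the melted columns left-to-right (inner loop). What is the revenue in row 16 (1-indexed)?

713

20 rows total (5 × 4). Row 16: index ⌊(16-1)/4⌋ = 3 into region → Atlantic; (16-1) mod 4 = 3 into the melted columns → Q4.
So row 16 is (Atlantic, Q4, 713); revenue = 713.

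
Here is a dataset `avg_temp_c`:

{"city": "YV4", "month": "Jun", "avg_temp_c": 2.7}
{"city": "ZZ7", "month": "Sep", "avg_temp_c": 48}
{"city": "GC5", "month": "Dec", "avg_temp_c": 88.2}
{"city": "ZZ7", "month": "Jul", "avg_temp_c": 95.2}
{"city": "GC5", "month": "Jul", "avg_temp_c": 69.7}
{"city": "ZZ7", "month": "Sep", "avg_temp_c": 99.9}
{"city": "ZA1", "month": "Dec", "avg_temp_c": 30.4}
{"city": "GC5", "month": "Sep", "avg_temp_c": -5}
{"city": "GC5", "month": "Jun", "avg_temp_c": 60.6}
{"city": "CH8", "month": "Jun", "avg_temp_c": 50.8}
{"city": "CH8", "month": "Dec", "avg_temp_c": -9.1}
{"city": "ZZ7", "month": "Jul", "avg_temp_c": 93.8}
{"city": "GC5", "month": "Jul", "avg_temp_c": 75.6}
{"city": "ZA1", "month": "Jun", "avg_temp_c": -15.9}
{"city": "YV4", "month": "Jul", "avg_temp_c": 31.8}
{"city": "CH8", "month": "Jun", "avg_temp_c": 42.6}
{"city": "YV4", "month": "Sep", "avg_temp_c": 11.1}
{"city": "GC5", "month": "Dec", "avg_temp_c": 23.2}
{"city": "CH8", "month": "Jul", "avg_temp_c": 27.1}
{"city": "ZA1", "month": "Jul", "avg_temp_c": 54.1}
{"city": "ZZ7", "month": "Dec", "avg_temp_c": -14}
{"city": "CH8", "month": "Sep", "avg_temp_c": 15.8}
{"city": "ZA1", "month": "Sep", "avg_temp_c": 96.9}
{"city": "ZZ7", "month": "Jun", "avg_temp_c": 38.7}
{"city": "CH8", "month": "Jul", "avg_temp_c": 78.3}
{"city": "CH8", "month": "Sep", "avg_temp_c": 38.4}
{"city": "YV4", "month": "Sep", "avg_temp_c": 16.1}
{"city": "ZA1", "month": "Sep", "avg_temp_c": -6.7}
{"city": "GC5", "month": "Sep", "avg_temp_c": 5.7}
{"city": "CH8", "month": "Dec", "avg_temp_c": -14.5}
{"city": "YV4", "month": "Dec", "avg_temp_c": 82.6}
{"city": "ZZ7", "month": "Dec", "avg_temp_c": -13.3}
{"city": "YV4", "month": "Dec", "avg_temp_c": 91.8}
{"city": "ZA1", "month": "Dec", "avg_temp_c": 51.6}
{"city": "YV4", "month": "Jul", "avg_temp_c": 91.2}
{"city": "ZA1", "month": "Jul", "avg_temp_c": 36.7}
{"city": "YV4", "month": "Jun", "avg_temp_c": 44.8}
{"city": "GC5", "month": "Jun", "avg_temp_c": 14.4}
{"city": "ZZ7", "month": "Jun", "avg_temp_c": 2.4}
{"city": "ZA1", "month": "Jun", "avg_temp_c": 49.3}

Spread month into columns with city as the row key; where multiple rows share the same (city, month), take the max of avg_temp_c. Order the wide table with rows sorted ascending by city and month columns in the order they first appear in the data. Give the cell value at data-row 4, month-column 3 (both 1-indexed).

51.6

With rows sorted ascending by city, row 4 is city=ZA1. month columns in first-appearance order: Jun, Sep, Dec, Jul; column 3 is Dec.
Long rows with city=ZA1, month=Dec: max(30.4, 51.6) = 51.6.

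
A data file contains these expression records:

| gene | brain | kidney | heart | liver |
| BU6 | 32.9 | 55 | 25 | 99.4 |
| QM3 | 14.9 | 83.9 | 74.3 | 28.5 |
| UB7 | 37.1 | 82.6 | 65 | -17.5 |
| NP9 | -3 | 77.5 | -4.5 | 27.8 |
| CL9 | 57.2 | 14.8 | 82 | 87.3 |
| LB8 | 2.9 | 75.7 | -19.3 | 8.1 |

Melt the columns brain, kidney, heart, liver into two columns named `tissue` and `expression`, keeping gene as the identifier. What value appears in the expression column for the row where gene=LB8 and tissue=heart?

-19.3

Unpivoting turns each (gene, wide-column) pair into one long row.
The wide cell at row LB8, column heart holds -19.3, so the long row (LB8, heart) has expression=-19.3.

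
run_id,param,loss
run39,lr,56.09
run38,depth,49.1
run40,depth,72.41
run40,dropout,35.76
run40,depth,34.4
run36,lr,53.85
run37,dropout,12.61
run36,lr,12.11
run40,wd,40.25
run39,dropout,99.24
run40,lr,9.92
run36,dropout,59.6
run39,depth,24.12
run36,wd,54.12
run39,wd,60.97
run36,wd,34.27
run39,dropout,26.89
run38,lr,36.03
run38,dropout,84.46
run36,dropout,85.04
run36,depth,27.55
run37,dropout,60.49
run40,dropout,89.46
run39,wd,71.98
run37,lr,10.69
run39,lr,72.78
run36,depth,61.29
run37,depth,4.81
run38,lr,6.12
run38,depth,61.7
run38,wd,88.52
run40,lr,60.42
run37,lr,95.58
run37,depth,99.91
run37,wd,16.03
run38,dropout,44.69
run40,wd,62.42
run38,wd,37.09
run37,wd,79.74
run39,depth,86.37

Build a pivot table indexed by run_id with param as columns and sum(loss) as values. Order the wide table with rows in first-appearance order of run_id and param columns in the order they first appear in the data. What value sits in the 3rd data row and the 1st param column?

With rows in first-appearance order of run_id, row 3 is run_id=run40. param columns in first-appearance order: lr, depth, dropout, wd; column 1 is lr.
Long rows with run_id=run40, param=lr: 9.92 + 60.42 = 70.34.

70.34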